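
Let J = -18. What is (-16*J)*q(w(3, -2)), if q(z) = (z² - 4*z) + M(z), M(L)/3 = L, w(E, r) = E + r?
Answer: 0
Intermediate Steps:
M(L) = 3*L
q(z) = z² - z (q(z) = (z² - 4*z) + 3*z = z² - z)
(-16*J)*q(w(3, -2)) = (-16*(-18))*((3 - 2)*(-1 + (3 - 2))) = 288*(1*(-1 + 1)) = 288*(1*0) = 288*0 = 0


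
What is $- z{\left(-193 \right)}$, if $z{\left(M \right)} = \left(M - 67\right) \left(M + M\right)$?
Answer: $-100360$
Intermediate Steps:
$z{\left(M \right)} = 2 M \left(-67 + M\right)$ ($z{\left(M \right)} = \left(-67 + M\right) 2 M = 2 M \left(-67 + M\right)$)
$- z{\left(-193 \right)} = - 2 \left(-193\right) \left(-67 - 193\right) = - 2 \left(-193\right) \left(-260\right) = \left(-1\right) 100360 = -100360$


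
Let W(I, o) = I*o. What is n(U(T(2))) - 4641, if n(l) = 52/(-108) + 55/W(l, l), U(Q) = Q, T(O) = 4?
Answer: -2003635/432 ≈ -4638.0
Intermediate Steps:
n(l) = -13/27 + 55/l² (n(l) = 52/(-108) + 55/((l*l)) = 52*(-1/108) + 55/(l²) = -13/27 + 55/l²)
n(U(T(2))) - 4641 = (-13/27 + 55/4²) - 4641 = (-13/27 + 55*(1/16)) - 4641 = (-13/27 + 55/16) - 4641 = 1277/432 - 4641 = -2003635/432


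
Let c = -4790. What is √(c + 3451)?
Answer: I*√1339 ≈ 36.592*I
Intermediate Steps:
√(c + 3451) = √(-4790 + 3451) = √(-1339) = I*√1339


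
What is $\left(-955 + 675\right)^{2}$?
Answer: $78400$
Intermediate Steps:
$\left(-955 + 675\right)^{2} = \left(-280\right)^{2} = 78400$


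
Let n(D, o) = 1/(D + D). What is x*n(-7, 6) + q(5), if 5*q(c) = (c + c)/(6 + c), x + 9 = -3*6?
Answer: 325/154 ≈ 2.1104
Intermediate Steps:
n(D, o) = 1/(2*D)
x = -27 (x = -9 - 3*6 = -9 - 18 = -27)
q(c) = 2*c/(5*(6 + c)) (q(c) = ((c + c)/(6 + c))/5 = ((2*c)/(6 + c))/5 = (2*c/(6 + c))/5 = 2*c/(5*(6 + c)))
x*n(-7, 6) + q(5) = -27/(2*(-7)) + (2/5)*5/(6 + 5) = -27*(-1)/(2*7) + (2/5)*5/11 = -27*(-1/14) + (2/5)*5*(1/11) = 27/14 + 2/11 = 325/154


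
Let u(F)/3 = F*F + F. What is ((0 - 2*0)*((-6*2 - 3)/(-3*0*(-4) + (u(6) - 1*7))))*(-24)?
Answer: 0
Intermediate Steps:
u(F) = 3*F + 3*F² (u(F) = 3*(F*F + F) = 3*(F² + F) = 3*(F + F²) = 3*F + 3*F²)
((0 - 2*0)*((-6*2 - 3)/(-3*0*(-4) + (u(6) - 1*7))))*(-24) = ((0 - 2*0)*((-6*2 - 3)/(-3*0*(-4) + (3*6*(1 + 6) - 1*7))))*(-24) = ((0 + 0)*((-12 - 3)/(0*(-4) + (3*6*7 - 7))))*(-24) = (0*(-15/(0 + (126 - 7))))*(-24) = (0*(-15/(0 + 119)))*(-24) = (0*(-15/119))*(-24) = 0*(-24) = 0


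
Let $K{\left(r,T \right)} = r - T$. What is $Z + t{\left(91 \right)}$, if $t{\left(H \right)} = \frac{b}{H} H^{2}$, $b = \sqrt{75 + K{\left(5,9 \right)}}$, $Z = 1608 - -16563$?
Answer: $18171 + 91 \sqrt{71} \approx 18938.0$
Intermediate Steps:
$Z = 18171$ ($Z = 1608 + 16563 = 18171$)
$b = \sqrt{71}$ ($b = \sqrt{75 + \left(5 - 9\right)} = \sqrt{75 - 4} = \sqrt{71} \approx 8.4261$)
$t{\left(H \right)} = H \sqrt{71}$ ($t{\left(H \right)} = \frac{\sqrt{71}}{H} H^{2} = H \sqrt{71}$)
$Z + t{\left(91 \right)} = 18171 + 91 \sqrt{71}$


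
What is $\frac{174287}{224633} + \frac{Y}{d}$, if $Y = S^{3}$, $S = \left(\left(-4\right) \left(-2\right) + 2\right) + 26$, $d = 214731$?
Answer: $\frac{591423445}{595502083} \approx 0.99315$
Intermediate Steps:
$S = 36$ ($S = \left(8 + 2\right) + 26 = 10 + 26 = 36$)
$Y = 46656$ ($Y = 36^{3} = 46656$)
$\frac{174287}{224633} + \frac{Y}{d} = \frac{174287}{224633} + \frac{46656}{214731} = 174287 \cdot \frac{1}{224633} + 46656 \cdot \frac{1}{214731} = \frac{174287}{224633} + \frac{576}{2651} = \frac{591423445}{595502083}$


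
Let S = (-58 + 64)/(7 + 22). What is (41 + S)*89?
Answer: 106355/29 ≈ 3667.4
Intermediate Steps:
S = 6/29 ≈ 0.20690
(41 + S)*89 = (41 + 6/29)*89 = (1195/29)*89 = 106355/29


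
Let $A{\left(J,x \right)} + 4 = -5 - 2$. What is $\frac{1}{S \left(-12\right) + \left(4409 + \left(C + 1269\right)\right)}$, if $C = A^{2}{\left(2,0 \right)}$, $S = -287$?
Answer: $\frac{1}{9243} \approx 0.00010819$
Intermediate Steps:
$A{\left(J,x \right)} = -11$ ($A{\left(J,x \right)} = -4 - 7 = -11$)
$C = 121$ ($C = \left(-11\right)^{2} = 121$)
$\frac{1}{S \left(-12\right) + \left(4409 + \left(C + 1269\right)\right)} = \frac{1}{\left(-287\right) \left(-12\right) + \left(4409 + \left(121 + 1269\right)\right)} = \frac{1}{3444 + \left(4409 + 1390\right)} = \frac{1}{3444 + 5799} = \frac{1}{9243}$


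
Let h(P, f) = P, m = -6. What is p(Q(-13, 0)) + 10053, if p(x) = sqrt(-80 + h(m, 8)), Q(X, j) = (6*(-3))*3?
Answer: 10053 + I*sqrt(86) ≈ 10053.0 + 9.2736*I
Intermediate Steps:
Q(X, j) = -54 (Q(X, j) = -18*3 = -54)
p(x) = I*sqrt(86) (p(x) = sqrt(-80 - 6) = sqrt(-86) = I*sqrt(86))
p(Q(-13, 0)) + 10053 = I*sqrt(86) + 10053 = 10053 + I*sqrt(86)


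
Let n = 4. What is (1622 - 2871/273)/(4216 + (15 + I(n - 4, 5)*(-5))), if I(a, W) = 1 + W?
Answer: 146645/382291 ≈ 0.38359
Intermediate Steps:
(1622 - 2871/273)/(4216 + (15 + I(n - 4, 5)*(-5))) = (1622 - 2871/273)/(4216 + (15 + (1 + 5)*(-5))) = (1622 - 2871*1/273)/(4216 + (15 + 6*(-5))) = (1622 - 957/91)/(4216 + (15 - 30)) = 146645/(91*(4216 - 15)) = (146645/91)/4201 = (146645/91)*(1/4201) = 146645/382291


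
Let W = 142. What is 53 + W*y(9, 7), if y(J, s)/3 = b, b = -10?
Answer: -4207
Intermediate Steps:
y(J, s) = -30 (y(J, s) = 3*(-10) = -30)
53 + W*y(9, 7) = 53 + 142*(-30) = 53 - 4260 = -4207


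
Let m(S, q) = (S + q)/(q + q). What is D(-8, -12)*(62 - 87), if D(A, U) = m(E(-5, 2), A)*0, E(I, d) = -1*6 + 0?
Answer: 0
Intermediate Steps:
E(I, d) = -6 (E(I, d) = -6 + 0 = -6)
m(S, q) = (S + q)/(2*q) (m(S, q) = (S + q)/((2*q)) = (S + q)*(1/(2*q)) = (S + q)/(2*q))
D(A, U) = 0 (D(A, U) = ((-6 + A)/(2*A))*0 = 0)
D(-8, -12)*(62 - 87) = 0*(62 - 87) = 0*(-25) = 0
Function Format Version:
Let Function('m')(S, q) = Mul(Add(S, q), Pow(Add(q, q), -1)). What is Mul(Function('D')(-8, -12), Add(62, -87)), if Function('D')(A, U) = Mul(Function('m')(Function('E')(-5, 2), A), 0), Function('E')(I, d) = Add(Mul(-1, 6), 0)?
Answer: 0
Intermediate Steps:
Function('E')(I, d) = -6 (Function('E')(I, d) = Add(-6, 0) = -6)
Function('m')(S, q) = Mul(Rational(1, 2), Pow(q, -1), Add(S, q)) (Function('m')(S, q) = Mul(Add(S, q), Pow(Mul(2, q), -1)) = Mul(Add(S, q), Mul(Rational(1, 2), Pow(q, -1))) = Mul(Rational(1, 2), Pow(q, -1), Add(S, q)))
Function('D')(A, U) = 0 (Function('D')(A, U) = Mul(Mul(Rational(1, 2), Pow(A, -1), Add(-6, A)), 0) = 0)
Mul(Function('D')(-8, -12), Add(62, -87)) = Mul(0, Add(62, -87)) = Mul(0, -25) = 0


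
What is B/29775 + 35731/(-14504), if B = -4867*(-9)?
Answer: -142857271/143952200 ≈ -0.99239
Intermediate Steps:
B = 43803
B/29775 + 35731/(-14504) = 43803/29775 + 35731/(-14504) = 43803*(1/29775) + 35731*(-1/14504) = 14601/9925 - 35731/14504 = -142857271/143952200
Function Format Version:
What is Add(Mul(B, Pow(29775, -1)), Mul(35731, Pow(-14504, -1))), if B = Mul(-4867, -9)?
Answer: Rational(-142857271, 143952200) ≈ -0.99239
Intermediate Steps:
B = 43803
Add(Mul(B, Pow(29775, -1)), Mul(35731, Pow(-14504, -1))) = Add(Mul(43803, Pow(29775, -1)), Mul(35731, Pow(-14504, -1))) = Add(Mul(43803, Rational(1, 29775)), Mul(35731, Rational(-1, 14504))) = Add(Rational(14601, 9925), Rational(-35731, 14504)) = Rational(-142857271, 143952200)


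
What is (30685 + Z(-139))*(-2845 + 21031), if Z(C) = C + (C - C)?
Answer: 555509556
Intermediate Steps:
Z(C) = C (Z(C) = C + 0 = C)
(30685 + Z(-139))*(-2845 + 21031) = (30685 - 139)*(-2845 + 21031) = 30546*18186 = 555509556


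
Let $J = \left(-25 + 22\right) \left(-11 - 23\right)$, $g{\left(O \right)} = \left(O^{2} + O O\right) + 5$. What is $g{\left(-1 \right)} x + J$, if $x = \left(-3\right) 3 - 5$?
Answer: $4$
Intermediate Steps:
$g{\left(O \right)} = 5 + 2 O^{2}$ ($g{\left(O \right)} = \left(O^{2} + O^{2}\right) + 5 = 2 O^{2} + 5 = 5 + 2 O^{2}$)
$x = -14$ ($x = -9 - 5 = -14$)
$J = 102$ ($J = \left(-3\right) \left(-34\right) = 102$)
$g{\left(-1 \right)} x + J = \left(5 + 2 \left(-1\right)^{2}\right) \left(-14\right) + 102 = \left(5 + 2 \cdot 1\right) \left(-14\right) + 102 = \left(5 + 2\right) \left(-14\right) + 102 = 7 \left(-14\right) + 102 = -98 + 102 = 4$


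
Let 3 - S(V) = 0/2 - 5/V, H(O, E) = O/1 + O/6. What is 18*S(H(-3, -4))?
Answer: 198/7 ≈ 28.286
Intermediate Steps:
H(O, E) = 7*O/6 (H(O, E) = O*1 + O*(⅙) = O + O/6 = 7*O/6)
S(V) = 3 + 5/V (S(V) = 3 - (0/2 - 5/V) = 3 - (0*(½) - 5/V) = 3 - (0 - 5/V) = 3 - (-5)/V = 3 + 5/V)
18*S(H(-3, -4)) = 18*(3 + 5/(((7/6)*(-3)))) = 18*(3 + 5/(-7/2)) = 18*(3 + 5*(-2/7)) = 18*(3 - 10/7) = 18*(11/7) = 198/7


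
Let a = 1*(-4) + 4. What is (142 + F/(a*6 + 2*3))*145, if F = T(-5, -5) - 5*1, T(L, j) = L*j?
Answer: 63220/3 ≈ 21073.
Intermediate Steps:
a = 0 (a = -4 + 4 = 0)
F = 20 (F = -5*(-5) - 5*1 = 25 - 5 = 20)
(142 + F/(a*6 + 2*3))*145 = (142 + 20/(0*6 + 2*3))*145 = (142 + 20/(0 + 6))*145 = (142 + 20/6)*145 = (142 + 20*(1/6))*145 = (142 + 10/3)*145 = (436/3)*145 = 63220/3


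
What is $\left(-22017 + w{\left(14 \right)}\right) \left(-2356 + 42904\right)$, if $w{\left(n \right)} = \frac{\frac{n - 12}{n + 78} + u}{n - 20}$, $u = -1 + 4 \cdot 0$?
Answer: $- \frac{20532990213}{23} \approx -8.9274 \cdot 10^{8}$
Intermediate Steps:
$u = -1$ ($u = -1 + 0 = -1$)
$w{\left(n \right)} = \frac{-1 + \frac{-12 + n}{78 + n}}{-20 + n}$ ($w{\left(n \right)} = \frac{\frac{n - 12}{n + 78} - 1}{n - 20} = \frac{\frac{-12 + n}{78 + n} - 1}{-20 + n} = \frac{-1 + \frac{-12 + n}{78 + n}}{-20 + n}$)
$\left(-22017 + w{\left(14 \right)}\right) \left(-2356 + 42904\right) = \left(-22017 - \frac{90}{-1560 + 14^{2} + 58 \cdot 14}\right) \left(-2356 + 42904\right) = \left(-22017 - \frac{90}{-1560 + 196 + 812}\right) 40548 = \left(-22017 - \frac{90}{-552}\right) 40548 = \left(-22017 - - \frac{15}{92}\right) 40548 = \left(-22017 + \frac{15}{92}\right) 40548 = \left(- \frac{2025549}{92}\right) 40548 = - \frac{20532990213}{23}$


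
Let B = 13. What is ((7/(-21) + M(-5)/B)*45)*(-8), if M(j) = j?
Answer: 3360/13 ≈ 258.46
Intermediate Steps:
((7/(-21) + M(-5)/B)*45)*(-8) = ((7/(-21) - 5/13)*45)*(-8) = ((7*(-1/21) - 5*1/13)*45)*(-8) = ((-⅓ - 5/13)*45)*(-8) = -28/39*45*(-8) = -420/13*(-8) = 3360/13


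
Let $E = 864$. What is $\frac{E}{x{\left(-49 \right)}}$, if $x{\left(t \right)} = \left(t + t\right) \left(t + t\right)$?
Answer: $\frac{216}{2401} \approx 0.089962$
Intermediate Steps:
$x{\left(t \right)} = 4 t^{2}$ ($x{\left(t \right)} = 2 t 2 t = 4 t^{2}$)
$\frac{E}{x{\left(-49 \right)}} = \frac{864}{4 \left(-49\right)^{2}} = \frac{864}{4 \cdot 2401} = \frac{864}{9604} = 864 \cdot \frac{1}{9604} = \frac{216}{2401}$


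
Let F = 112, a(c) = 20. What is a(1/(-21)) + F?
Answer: 132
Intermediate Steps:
a(1/(-21)) + F = 20 + 112 = 132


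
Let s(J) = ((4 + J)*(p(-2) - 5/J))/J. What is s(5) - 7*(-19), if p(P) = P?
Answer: 638/5 ≈ 127.60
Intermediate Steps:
s(J) = (-2 - 5/J)*(4 + J)/J (s(J) = ((4 + J)*(-2 - 5/J))/J = ((-2 - 5/J)*(4 + J))/J = (-2 - 5/J)*(4 + J)/J)
s(5) - 7*(-19) = (-2 - 20/5² - 13/5) - 7*(-19) = (-2 - 20*1/25 - 13*⅕) + 133 = (-2 - ⅘ - 13/5) + 133 = -27/5 + 133 = 638/5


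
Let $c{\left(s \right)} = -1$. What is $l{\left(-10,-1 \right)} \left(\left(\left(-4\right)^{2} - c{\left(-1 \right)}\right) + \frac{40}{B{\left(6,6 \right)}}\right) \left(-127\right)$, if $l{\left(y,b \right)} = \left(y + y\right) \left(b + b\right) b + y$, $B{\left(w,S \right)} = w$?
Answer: $\frac{450850}{3} \approx 1.5028 \cdot 10^{5}$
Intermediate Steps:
$l{\left(y,b \right)} = y + 4 y b^{2}$ ($l{\left(y,b \right)} = 2 y 2 b b + y = 4 b y b + y = 4 y b^{2} + y = y + 4 y b^{2}$)
$l{\left(-10,-1 \right)} \left(\left(\left(-4\right)^{2} - c{\left(-1 \right)}\right) + \frac{40}{B{\left(6,6 \right)}}\right) \left(-127\right) = - 10 \left(1 + 4 \left(-1\right)^{2}\right) \left(\left(\left(-4\right)^{2} - -1\right) + \frac{40}{6}\right) \left(-127\right) = - 10 \left(1 + 4 \cdot 1\right) \left(\left(16 + 1\right) + 40 \cdot \frac{1}{6}\right) \left(-127\right) = - 10 \left(1 + 4\right) \left(17 + \frac{20}{3}\right) \left(-127\right) = \left(-10\right) 5 \cdot \frac{71}{3} \left(-127\right) = \left(-50\right) \frac{71}{3} \left(-127\right) = \left(- \frac{3550}{3}\right) \left(-127\right) = \frac{450850}{3}$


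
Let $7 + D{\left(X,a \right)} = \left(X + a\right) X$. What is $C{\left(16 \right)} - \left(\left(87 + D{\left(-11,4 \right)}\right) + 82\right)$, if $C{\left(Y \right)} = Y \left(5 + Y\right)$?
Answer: $97$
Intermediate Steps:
$D{\left(X,a \right)} = -7 + X \left(X + a\right)$ ($D{\left(X,a \right)} = -7 + \left(X + a\right) X = -7 + X \left(X + a\right)$)
$C{\left(16 \right)} - \left(\left(87 + D{\left(-11,4 \right)}\right) + 82\right) = 16 \left(5 + 16\right) - \left(\left(87 - \left(51 - 121\right)\right) + 82\right) = 16 \cdot 21 - \left(\left(87 - -70\right) + 82\right) = 336 - \left(\left(87 + 70\right) + 82\right) = 336 - \left(157 + 82\right) = 336 - 239 = 97$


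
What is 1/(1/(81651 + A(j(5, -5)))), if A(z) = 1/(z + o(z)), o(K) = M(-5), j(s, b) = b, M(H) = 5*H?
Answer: 2449529/30 ≈ 81651.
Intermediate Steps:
o(K) = -25 (o(K) = 5*(-5) = -25)
A(z) = 1/(-25 + z) (A(z) = 1/(z - 25) = 1/(-25 + z))
1/(1/(81651 + A(j(5, -5)))) = 1/(1/(81651 + 1/(-25 - 5))) = 1/(1/(81651 + 1/(-30))) = 1/(1/(81651 - 1/30)) = 1/(1/(2449529/30)) = 1/(30/2449529) = 2449529/30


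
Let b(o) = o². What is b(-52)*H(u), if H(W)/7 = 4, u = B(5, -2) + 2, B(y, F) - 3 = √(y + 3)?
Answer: 75712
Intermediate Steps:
B(y, F) = 3 + √(3 + y) (B(y, F) = 3 + √(y + 3) = 3 + √(3 + y))
u = 5 + 2*√2 (u = (3 + √(3 + 5)) + 2 = (3 + √8) + 2 = (3 + 2*√2) + 2 = 5 + 2*√2 ≈ 7.8284)
H(W) = 28 (H(W) = 7*4 = 28)
b(-52)*H(u) = (-52)²*28 = 2704*28 = 75712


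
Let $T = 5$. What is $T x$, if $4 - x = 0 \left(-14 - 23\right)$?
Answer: $20$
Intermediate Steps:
$x = 4$ ($x = 4 - 0 \left(-14 - 23\right) = 4 - 0 \left(-37\right) = 4 - 0 = 4 + 0 = 4$)
$T x = 5 \cdot 4 = 20$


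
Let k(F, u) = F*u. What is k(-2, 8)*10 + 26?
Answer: -134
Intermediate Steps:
k(-2, 8)*10 + 26 = -2*8*10 + 26 = -16*10 + 26 = -160 + 26 = -134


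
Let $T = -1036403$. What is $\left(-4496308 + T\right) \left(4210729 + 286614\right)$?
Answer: $-24882499086873$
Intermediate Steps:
$\left(-4496308 + T\right) \left(4210729 + 286614\right) = \left(-4496308 - 1036403\right) \left(4210729 + 286614\right) = \left(-5532711\right) 4497343 = -24882499086873$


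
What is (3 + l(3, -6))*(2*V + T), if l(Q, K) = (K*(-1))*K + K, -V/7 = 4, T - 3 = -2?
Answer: 2145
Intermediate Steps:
T = 1 (T = 3 - 2 = 1)
V = -28 (V = -7*4 = -28)
l(Q, K) = K - K² (l(Q, K) = (-K)*K + K = -K² + K = K - K²)
(3 + l(3, -6))*(2*V + T) = (3 - 6*(1 - 1*(-6)))*(2*(-28) + 1) = (3 - 6*(1 + 6))*(-56 + 1) = (3 - 6*7)*(-55) = (3 - 42)*(-55) = -39*(-55) = 2145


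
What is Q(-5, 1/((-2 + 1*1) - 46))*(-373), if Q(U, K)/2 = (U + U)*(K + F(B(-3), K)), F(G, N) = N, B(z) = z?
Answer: -14920/47 ≈ -317.45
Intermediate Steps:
Q(U, K) = 8*K*U (Q(U, K) = 2*((U + U)*(K + K)) = 2*((2*U)*(2*K)) = 2*(4*K*U) = 8*K*U)
Q(-5, 1/((-2 + 1*1) - 46))*(-373) = (8*(-5)/((-2 + 1*1) - 46))*(-373) = (8*(-5)/((-2 + 1) - 46))*(-373) = (8*(-5)/(-1 - 46))*(-373) = (8*(-5)/(-47))*(-373) = (8*(-1/47)*(-5))*(-373) = (40/47)*(-373) = -14920/47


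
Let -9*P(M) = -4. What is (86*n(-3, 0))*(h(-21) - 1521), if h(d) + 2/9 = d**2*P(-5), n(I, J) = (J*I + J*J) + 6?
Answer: -2051444/3 ≈ -6.8382e+5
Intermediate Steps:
P(M) = 4/9 (P(M) = -1/9*(-4) = 4/9)
n(I, J) = 6 + J**2 + I*J (n(I, J) = (I*J + J**2) + 6 = (J**2 + I*J) + 6 = 6 + J**2 + I*J)
h(d) = -2/9 + 4*d**2/9 (h(d) = -2/9 + d**2*(4/9) = -2/9 + 4*d**2/9)
(86*n(-3, 0))*(h(-21) - 1521) = (86*(6 + 0**2 - 3*0))*((-2/9 + (4/9)*(-21)**2) - 1521) = (86*(6 + 0 + 0))*((-2/9 + (4/9)*441) - 1521) = (86*6)*((-2/9 + 196) - 1521) = 516*(1762/9 - 1521) = 516*(-11927/9) = -2051444/3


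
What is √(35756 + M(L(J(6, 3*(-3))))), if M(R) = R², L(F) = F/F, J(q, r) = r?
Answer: 3*√3973 ≈ 189.10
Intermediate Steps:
L(F) = 1
√(35756 + M(L(J(6, 3*(-3))))) = √(35756 + 1²) = √(35756 + 1) = √35757 = 3*√3973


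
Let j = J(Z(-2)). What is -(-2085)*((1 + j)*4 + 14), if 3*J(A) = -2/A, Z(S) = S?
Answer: 40310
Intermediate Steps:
J(A) = -2/(3*A) (J(A) = (-2/A)/3 = -2/(3*A))
j = 1/3 (j = -2/3/(-2) = -2/3*(-1/2) = 1/3 ≈ 0.33333)
-(-2085)*((1 + j)*4 + 14) = -(-2085)*((1 + 1/3)*4 + 14) = -(-2085)*((4/3)*4 + 14) = -(-2085)*(16/3 + 14) = -(-2085)*58/3 = -139*(-290) = 40310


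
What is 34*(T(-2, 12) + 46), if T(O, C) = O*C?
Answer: 748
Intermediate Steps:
T(O, C) = C*O
34*(T(-2, 12) + 46) = 34*(12*(-2) + 46) = 34*(-24 + 46) = 34*22 = 748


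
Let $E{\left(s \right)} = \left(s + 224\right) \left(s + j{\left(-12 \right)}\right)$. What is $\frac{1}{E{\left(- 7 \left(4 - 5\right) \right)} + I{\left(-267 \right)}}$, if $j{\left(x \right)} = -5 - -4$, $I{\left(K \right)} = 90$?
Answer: $\frac{1}{1476} \approx 0.00067751$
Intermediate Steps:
$j{\left(x \right)} = -1$ ($j{\left(x \right)} = -5 + 4 = -1$)
$E{\left(s \right)} = \left(-1 + s\right) \left(224 + s\right)$ ($E{\left(s \right)} = \left(s + 224\right) \left(s - 1\right) = \left(224 + s\right) \left(-1 + s\right) = \left(-1 + s\right) \left(224 + s\right)$)
$\frac{1}{E{\left(- 7 \left(4 - 5\right) \right)} + I{\left(-267 \right)}} = \frac{1}{\left(-224 + \left(- 7 \left(4 - 5\right)\right)^{2} + 223 \left(- 7 \left(4 - 5\right)\right)\right) + 90} = \frac{1}{\left(-224 + \left(\left(-7\right) \left(-1\right)\right)^{2} + 223 \left(\left(-7\right) \left(-1\right)\right)\right) + 90} = \frac{1}{\left(-224 + 7^{2} + 223 \cdot 7\right) + 90} = \frac{1}{\left(-224 + 49 + 1561\right) + 90} = \frac{1}{1386 + 90} = \frac{1}{1476}$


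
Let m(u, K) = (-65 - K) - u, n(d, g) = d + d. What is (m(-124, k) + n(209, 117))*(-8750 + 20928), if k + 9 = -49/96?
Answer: 284386745/48 ≈ 5.9247e+6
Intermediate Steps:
n(d, g) = 2*d
k = -913/96 (k = -9 - 49/96 = -913/96 ≈ -9.5104)
m(u, K) = -65 - K - u
(m(-124, k) + n(209, 117))*(-8750 + 20928) = ((-65 - 1*(-913/96) - 1*(-124)) + 2*209)*(-8750 + 20928) = ((-65 + 913/96 + 124) + 418)*12178 = (6577/96 + 418)*12178 = (46705/96)*12178 = 284386745/48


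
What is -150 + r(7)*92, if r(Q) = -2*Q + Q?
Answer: -794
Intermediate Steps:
r(Q) = -Q
-150 + r(7)*92 = -150 - 1*7*92 = -150 - 7*92 = -150 - 644 = -794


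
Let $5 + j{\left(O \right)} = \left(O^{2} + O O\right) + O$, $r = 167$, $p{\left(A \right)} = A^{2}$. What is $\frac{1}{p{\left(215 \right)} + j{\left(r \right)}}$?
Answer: $\frac{1}{102165} \approx 9.7881 \cdot 10^{-6}$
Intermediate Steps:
$j{\left(O \right)} = -5 + O + 2 O^{2}$ ($j{\left(O \right)} = -5 + \left(\left(O^{2} + O O\right) + O\right) = -5 + \left(\left(O^{2} + O^{2}\right) + O\right) = -5 + \left(2 O^{2} + O\right) = -5 + \left(O + 2 O^{2}\right) = -5 + O + 2 O^{2}$)
$\frac{1}{p{\left(215 \right)} + j{\left(r \right)}} = \frac{1}{215^{2} + \left(-5 + 167 + 2 \cdot 167^{2}\right)} = \frac{1}{46225 + \left(-5 + 167 + 2 \cdot 27889\right)} = \frac{1}{46225 + \left(-5 + 167 + 55778\right)} = \frac{1}{46225 + 55940} = \frac{1}{102165}$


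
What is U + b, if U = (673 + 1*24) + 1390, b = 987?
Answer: 3074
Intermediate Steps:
U = 2087 (U = (673 + 24) + 1390 = 697 + 1390 = 2087)
U + b = 2087 + 987 = 3074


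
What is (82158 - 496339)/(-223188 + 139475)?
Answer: 414181/83713 ≈ 4.9476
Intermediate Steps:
(82158 - 496339)/(-223188 + 139475) = -414181/(-83713) = -414181*(-1/83713) = 414181/83713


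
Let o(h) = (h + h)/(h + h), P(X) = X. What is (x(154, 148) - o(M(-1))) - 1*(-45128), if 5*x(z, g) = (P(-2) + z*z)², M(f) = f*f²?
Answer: 562579431/5 ≈ 1.1252e+8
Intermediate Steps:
M(f) = f³
x(z, g) = (-2 + z²)²/5 (x(z, g) = (-2 + z*z)²/5 = (-2 + z²)²/5)
o(h) = 1 (o(h) = (2*h)/((2*h)) = (2*h)*(1/(2*h)) = 1)
(x(154, 148) - o(M(-1))) - 1*(-45128) = ((-2 + 154²)²/5 - 1*1) - 1*(-45128) = ((-2 + 23716)²/5 - 1) + 45128 = ((⅕)*23714² - 1) + 45128 = ((⅕)*562353796 - 1) + 45128 = (562353796/5 - 1) + 45128 = 562353791/5 + 45128 = 562579431/5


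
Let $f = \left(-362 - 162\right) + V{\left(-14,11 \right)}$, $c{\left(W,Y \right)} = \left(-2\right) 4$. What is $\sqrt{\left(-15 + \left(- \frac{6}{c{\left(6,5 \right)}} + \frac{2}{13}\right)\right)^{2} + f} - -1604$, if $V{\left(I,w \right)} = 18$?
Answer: $1604 + \frac{i \sqrt{830935}}{52} \approx 1604.0 + 17.53 i$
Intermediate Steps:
$c{\left(W,Y \right)} = -8$
$f = -506$ ($f = \left(-362 - 162\right) + 18 = -524 + 18 = -506$)
$\sqrt{\left(-15 + \left(- \frac{6}{c{\left(6,5 \right)}} + \frac{2}{13}\right)\right)^{2} + f} - -1604 = \sqrt{\left(-15 + \left(- \frac{6}{-8} + \frac{2}{13}\right)\right)^{2} - 506} - -1604 = \sqrt{\left(-15 + \left(\left(-6\right) \left(- \frac{1}{8}\right) + 2 \cdot \frac{1}{13}\right)\right)^{2} - 506} + 1604 = \sqrt{\left(-15 + \left(\frac{3}{4} + \frac{2}{13}\right)\right)^{2} - 506} + 1604 = \sqrt{\left(-15 + \frac{47}{52}\right)^{2} - 506} + 1604 = \sqrt{\left(- \frac{733}{52}\right)^{2} - 506} + 1604 = \sqrt{\frac{537289}{2704} - 506} + 1604 = \sqrt{- \frac{830935}{2704}} + 1604 = \frac{i \sqrt{830935}}{52} + 1604 = 1604 + \frac{i \sqrt{830935}}{52}$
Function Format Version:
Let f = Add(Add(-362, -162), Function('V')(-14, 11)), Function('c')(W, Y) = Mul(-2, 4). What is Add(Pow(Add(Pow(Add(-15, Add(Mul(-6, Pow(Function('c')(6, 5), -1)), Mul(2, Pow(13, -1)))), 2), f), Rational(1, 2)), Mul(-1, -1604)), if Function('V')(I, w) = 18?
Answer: Add(1604, Mul(Rational(1, 52), I, Pow(830935, Rational(1, 2)))) ≈ Add(1604.0, Mul(17.530, I))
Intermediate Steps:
Function('c')(W, Y) = -8
f = -506 (f = Add(Add(-362, -162), 18) = Add(-524, 18) = -506)
Add(Pow(Add(Pow(Add(-15, Add(Mul(-6, Pow(Function('c')(6, 5), -1)), Mul(2, Pow(13, -1)))), 2), f), Rational(1, 2)), Mul(-1, -1604)) = Add(Pow(Add(Pow(Add(-15, Add(Mul(-6, Pow(-8, -1)), Mul(2, Pow(13, -1)))), 2), -506), Rational(1, 2)), Mul(-1, -1604)) = Add(Pow(Add(Pow(Add(-15, Add(Mul(-6, Rational(-1, 8)), Mul(2, Rational(1, 13)))), 2), -506), Rational(1, 2)), 1604) = Add(Pow(Add(Pow(Add(-15, Add(Rational(3, 4), Rational(2, 13))), 2), -506), Rational(1, 2)), 1604) = Add(Pow(Add(Pow(Add(-15, Rational(47, 52)), 2), -506), Rational(1, 2)), 1604) = Add(Pow(Add(Pow(Rational(-733, 52), 2), -506), Rational(1, 2)), 1604) = Add(Pow(Add(Rational(537289, 2704), -506), Rational(1, 2)), 1604) = Add(Pow(Rational(-830935, 2704), Rational(1, 2)), 1604) = Add(Mul(Rational(1, 52), I, Pow(830935, Rational(1, 2))), 1604) = Add(1604, Mul(Rational(1, 52), I, Pow(830935, Rational(1, 2))))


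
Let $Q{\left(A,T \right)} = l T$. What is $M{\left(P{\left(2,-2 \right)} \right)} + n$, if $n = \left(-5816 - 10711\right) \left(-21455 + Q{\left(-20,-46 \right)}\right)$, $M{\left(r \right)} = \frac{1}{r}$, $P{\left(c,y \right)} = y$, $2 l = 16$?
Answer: $\frac{721337441}{2} \approx 3.6067 \cdot 10^{8}$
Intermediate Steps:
$l = 8$ ($l = \frac{1}{2} \cdot 16 = 8$)
$Q{\left(A,T \right)} = 8 T$
$n = 360668721$ ($n = \left(-5816 - 10711\right) \left(-21455 + 8 \left(-46\right)\right) = - 16527 \left(-21455 - 368\right) = \left(-16527\right) \left(-21823\right) = 360668721$)
$M{\left(P{\left(2,-2 \right)} \right)} + n = \frac{1}{-2} + 360668721 = - \frac{1}{2} + 360668721 = \frac{721337441}{2}$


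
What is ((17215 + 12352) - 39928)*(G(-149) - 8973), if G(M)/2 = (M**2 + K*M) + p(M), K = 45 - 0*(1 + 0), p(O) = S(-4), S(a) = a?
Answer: -228055971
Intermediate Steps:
p(O) = -4
K = 45 (K = 45 - 0 = 45 - 1*0 = 45 + 0 = 45)
G(M) = -8 + 2*M**2 + 90*M (G(M) = 2*((M**2 + 45*M) - 4) = 2*(-4 + M**2 + 45*M) = -8 + 2*M**2 + 90*M)
((17215 + 12352) - 39928)*(G(-149) - 8973) = ((17215 + 12352) - 39928)*((-8 + 2*(-149)**2 + 90*(-149)) - 8973) = (29567 - 39928)*((-8 + 2*22201 - 13410) - 8973) = -10361*((-8 + 44402 - 13410) - 8973) = -10361*(30984 - 8973) = -10361*22011 = -228055971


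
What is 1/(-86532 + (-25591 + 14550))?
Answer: -1/97573 ≈ -1.0249e-5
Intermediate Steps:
1/(-86532 + (-25591 + 14550)) = 1/(-86532 - 11041) = 1/(-97573) = -1/97573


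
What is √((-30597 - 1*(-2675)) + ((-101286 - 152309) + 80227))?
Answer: I*√201290 ≈ 448.65*I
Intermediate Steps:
√((-30597 - 1*(-2675)) + ((-101286 - 152309) + 80227)) = √((-30597 + 2675) + (-253595 + 80227)) = √(-27922 - 173368) = √(-201290) = I*√201290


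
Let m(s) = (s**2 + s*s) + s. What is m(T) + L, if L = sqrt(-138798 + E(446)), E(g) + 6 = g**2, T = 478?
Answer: 457446 + 68*sqrt(13) ≈ 4.5769e+5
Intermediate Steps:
E(g) = -6 + g**2
L = 68*sqrt(13) (L = sqrt(-138798 + (-6 + 446**2)) = sqrt(-138798 + (-6 + 198916)) = sqrt(-138798 + 198910) = sqrt(60112) = 68*sqrt(13) ≈ 245.18)
m(s) = s + 2*s**2 (m(s) = (s**2 + s**2) + s = 2*s**2 + s = s + 2*s**2)
m(T) + L = 478*(1 + 2*478) + 68*sqrt(13) = 478*(1 + 956) + 68*sqrt(13) = 478*957 + 68*sqrt(13) = 457446 + 68*sqrt(13)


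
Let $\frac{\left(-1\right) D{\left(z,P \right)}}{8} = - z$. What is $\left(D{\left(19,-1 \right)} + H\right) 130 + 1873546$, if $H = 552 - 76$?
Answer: $1955186$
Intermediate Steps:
$D{\left(z,P \right)} = 8 z$ ($D{\left(z,P \right)} = - 8 \left(- z\right) = 8 z$)
$H = 476$
$\left(D{\left(19,-1 \right)} + H\right) 130 + 1873546 = \left(8 \cdot 19 + 476\right) 130 + 1873546 = \left(152 + 476\right) 130 + 1873546 = 628 \cdot 130 + 1873546 = 81640 + 1873546 = 1955186$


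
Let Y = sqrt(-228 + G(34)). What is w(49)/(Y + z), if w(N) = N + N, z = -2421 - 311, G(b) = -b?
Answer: -19124/533149 - 7*I*sqrt(262)/533149 ≈ -0.03587 - 0.00021252*I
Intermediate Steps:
z = -2732
w(N) = 2*N
Y = I*sqrt(262) (Y = sqrt(-228 - 1*34) = sqrt(-228 - 34) = sqrt(-262) = I*sqrt(262) ≈ 16.186*I)
w(49)/(Y + z) = (2*49)/(I*sqrt(262) - 2732) = 98/(-2732 + I*sqrt(262))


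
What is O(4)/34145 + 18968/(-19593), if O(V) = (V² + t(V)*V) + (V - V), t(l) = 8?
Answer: -646721896/669002985 ≈ -0.96669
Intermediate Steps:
O(V) = V² + 8*V (O(V) = (V² + 8*V) + (V - V) = (V² + 8*V) + 0 = V² + 8*V)
O(4)/34145 + 18968/(-19593) = (4*(8 + 4))/34145 + 18968/(-19593) = (4*12)*(1/34145) + 18968*(-1/19593) = 48*(1/34145) - 18968/19593 = 48/34145 - 18968/19593 = -646721896/669002985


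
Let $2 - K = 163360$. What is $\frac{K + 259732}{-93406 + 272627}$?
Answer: $\frac{96374}{179221} \approx 0.53774$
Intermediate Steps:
$K = -163358$ ($K = 2 - 163360 = -163358$)
$\frac{K + 259732}{-93406 + 272627} = \frac{-163358 + 259732}{-93406 + 272627} = \frac{96374}{179221}$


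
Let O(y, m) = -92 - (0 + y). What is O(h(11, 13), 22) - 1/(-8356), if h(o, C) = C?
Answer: -877379/8356 ≈ -105.00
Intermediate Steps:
O(y, m) = -92 - y
O(h(11, 13), 22) - 1/(-8356) = (-92 - 1*13) - 1/(-8356) = (-92 - 13) - 1*(-1/8356) = -105 + 1/8356 = -877379/8356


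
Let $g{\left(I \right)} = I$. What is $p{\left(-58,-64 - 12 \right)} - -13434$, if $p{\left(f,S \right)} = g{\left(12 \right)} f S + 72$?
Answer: $66402$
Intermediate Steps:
$p{\left(f,S \right)} = 72 + 12 S f$ ($p{\left(f,S \right)} = 12 f S + 72 = 12 S f + 72 = 72 + 12 S f$)
$p{\left(-58,-64 - 12 \right)} - -13434 = \left(72 + 12 \left(-64 - 12\right) \left(-58\right)\right) - -13434 = \left(72 + 12 \left(-76\right) \left(-58\right)\right) + 13434 = \left(72 + 52896\right) + 13434 = 52968 + 13434 = 66402$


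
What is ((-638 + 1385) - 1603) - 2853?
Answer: -3709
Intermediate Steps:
((-638 + 1385) - 1603) - 2853 = (747 - 1603) - 2853 = -856 - 2853 = -3709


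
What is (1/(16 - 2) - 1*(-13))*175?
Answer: 4575/2 ≈ 2287.5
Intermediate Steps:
(1/(16 - 2) - 1*(-13))*175 = (1/14 + 13)*175 = (183/14)*175 = 4575/2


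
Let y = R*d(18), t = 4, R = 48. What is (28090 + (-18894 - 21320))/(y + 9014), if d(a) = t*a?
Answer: -6062/6235 ≈ -0.97225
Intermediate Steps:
d(a) = 4*a
y = 3456 (y = 48*(4*18) = 48*72 = 3456)
(28090 + (-18894 - 21320))/(y + 9014) = (28090 + (-18894 - 21320))/(3456 + 9014) = (28090 - 40214)/12470 = -12124*1/12470 = -6062/6235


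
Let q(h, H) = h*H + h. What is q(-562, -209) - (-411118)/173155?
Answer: 20241537998/173155 ≈ 1.1690e+5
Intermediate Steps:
q(h, H) = h + H*h (q(h, H) = H*h + h = h + H*h)
q(-562, -209) - (-411118)/173155 = -562*(1 - 209) - (-411118)/173155 = -562*(-208) - (-411118)/173155 = 116896 - 1*(-411118/173155) = 116896 + 411118/173155 = 20241537998/173155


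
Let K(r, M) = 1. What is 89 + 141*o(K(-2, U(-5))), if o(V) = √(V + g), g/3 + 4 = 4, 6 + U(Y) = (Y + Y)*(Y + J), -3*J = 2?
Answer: 230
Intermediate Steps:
J = -⅔ (J = -⅓*2 = -⅔ ≈ -0.66667)
U(Y) = -6 + 2*Y*(-⅔ + Y) (U(Y) = -6 + (Y + Y)*(Y - ⅔) = -6 + (2*Y)*(-⅔ + Y) = -6 + 2*Y*(-⅔ + Y))
g = 0 (g = -12 + 3*4 = -12 + 12 = 0)
o(V) = √V (o(V) = √(V + 0) = √V)
89 + 141*o(K(-2, U(-5))) = 89 + 141*√1 = 89 + 141*1 = 89 + 141 = 230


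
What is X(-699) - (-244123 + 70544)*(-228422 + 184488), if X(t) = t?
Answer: -7626020485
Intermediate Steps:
X(-699) - (-244123 + 70544)*(-228422 + 184488) = -699 - (-244123 + 70544)*(-228422 + 184488) = -699 - (-173579)*(-43934) = -699 - 1*7626019786 = -699 - 7626019786 = -7626020485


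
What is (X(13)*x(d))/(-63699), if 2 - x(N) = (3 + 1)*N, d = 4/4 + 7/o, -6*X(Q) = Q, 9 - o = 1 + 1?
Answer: -13/63699 ≈ -0.00020408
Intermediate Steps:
o = 7 (o = 9 - (1 + 1) = 9 - 1*2 = 9 - 2 = 7)
X(Q) = -Q/6
d = 2 (d = 4/4 + 7/7 = 4*(¼) + 7*(⅐) = 1 + 1 = 2)
x(N) = 2 - 4*N (x(N) = 2 - (3 + 1)*N = 2 - 4*N)
(X(13)*x(d))/(-63699) = ((-⅙*13)*(2 - 4*2))/(-63699) = -13*(2 - 8)/6*(-1/63699) = -13/6*(-6)*(-1/63699) = 13*(-1/63699) = -13/63699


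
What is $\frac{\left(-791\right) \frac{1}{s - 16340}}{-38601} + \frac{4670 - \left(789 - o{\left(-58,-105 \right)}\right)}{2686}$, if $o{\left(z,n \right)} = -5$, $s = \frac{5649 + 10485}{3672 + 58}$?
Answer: $\frac{134066088198977}{92905527846807} \approx 1.443$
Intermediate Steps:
$s = \frac{8067}{1865}$ ($s = \frac{16134}{3730} = 16134 \cdot \frac{1}{3730} = \frac{8067}{1865} \approx 4.3255$)
$\frac{\left(-791\right) \frac{1}{s - 16340}}{-38601} + \frac{4670 - \left(789 - o{\left(-58,-105 \right)}\right)}{2686} = \frac{\left(-791\right) \frac{1}{\frac{8067}{1865} - 16340}}{-38601} + \frac{4670 - \left(789 - -5\right)}{2686} = - \frac{791}{- \frac{30466033}{1865}} \left(- \frac{1}{38601}\right) + \left(4670 - \left(789 + 5\right)\right) \frac{1}{2686} = \left(-791\right) \left(- \frac{1865}{30466033}\right) \left(- \frac{1}{38601}\right) + \left(4670 - 794\right) \frac{1}{2686} = \frac{1475215}{30466033} \left(- \frac{1}{38601}\right) + \left(4670 - 794\right) \frac{1}{2686} = - \frac{1475215}{1176019339833} + 3876 \cdot \frac{1}{2686} = - \frac{1475215}{1176019339833} + \frac{114}{79} = \frac{134066088198977}{92905527846807}$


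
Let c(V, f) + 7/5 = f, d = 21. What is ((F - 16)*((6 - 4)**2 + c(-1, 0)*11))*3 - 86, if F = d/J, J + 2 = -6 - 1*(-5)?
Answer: 3503/5 ≈ 700.60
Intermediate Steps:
J = -3 (J = -2 + (-6 - 1*(-5)) = -2 + (-6 + 5) = -2 - 1 = -3)
c(V, f) = -7/5 + f
F = -7 (F = 21/(-3) = 21*(-1/3) = -7)
((F - 16)*((6 - 4)**2 + c(-1, 0)*11))*3 - 86 = ((-7 - 16)*((6 - 4)**2 + (-7/5 + 0)*11))*3 - 86 = -23*(2**2 - 7/5*11)*3 - 86 = -23*(4 - 77/5)*3 - 86 = -23*(-57/5)*3 - 86 = (1311/5)*3 - 86 = 3933/5 - 86 = 3503/5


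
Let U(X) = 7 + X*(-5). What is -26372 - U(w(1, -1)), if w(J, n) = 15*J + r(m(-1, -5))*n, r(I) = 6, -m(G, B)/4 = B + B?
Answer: -26334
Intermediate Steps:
m(G, B) = -8*B (m(G, B) = -4*(B + B) = -8*B)
w(J, n) = 6*n + 15*J (w(J, n) = 15*J + 6*n = 6*n + 15*J)
U(X) = 7 - 5*X
-26372 - U(w(1, -1)) = -26372 - (7 - 5*(6*(-1) + 15*1)) = -26372 - (7 - 5*(-6 + 15)) = -26372 - (7 - 5*9) = -26372 - (7 - 45) = -26372 - 1*(-38) = -26372 + 38 = -26334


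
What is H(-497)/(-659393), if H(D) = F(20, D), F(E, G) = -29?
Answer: 29/659393 ≈ 4.3980e-5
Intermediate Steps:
H(D) = -29
H(-497)/(-659393) = -29/(-659393) = -29*(-1/659393) = 29/659393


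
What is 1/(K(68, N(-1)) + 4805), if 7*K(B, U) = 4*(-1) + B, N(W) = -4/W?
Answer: 7/33699 ≈ 0.00020772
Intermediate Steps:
K(B, U) = -4/7 + B/7 (K(B, U) = (4*(-1) + B)/7 = (-4 + B)/7 = -4/7 + B/7)
1/(K(68, N(-1)) + 4805) = 1/((-4/7 + (⅐)*68) + 4805) = 1/((-4/7 + 68/7) + 4805) = 1/(64/7 + 4805) = 1/(33699/7) = 7/33699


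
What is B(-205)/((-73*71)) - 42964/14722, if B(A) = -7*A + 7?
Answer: -121955768/38152063 ≈ -3.1966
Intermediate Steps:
B(A) = 7 - 7*A
B(-205)/((-73*71)) - 42964/14722 = (7 - 7*(-205))/((-73*71)) - 42964/14722 = (7 + 1435)/(-5183) - 42964*1/14722 = 1442*(-1/5183) - 21482/7361 = -1442/5183 - 21482/7361 = -121955768/38152063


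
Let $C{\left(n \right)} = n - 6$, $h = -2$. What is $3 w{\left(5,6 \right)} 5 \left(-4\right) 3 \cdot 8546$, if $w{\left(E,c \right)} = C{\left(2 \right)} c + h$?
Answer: $39995280$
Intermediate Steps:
$C{\left(n \right)} = -6 + n$ ($C{\left(n \right)} = n - 6 = -6 + n$)
$w{\left(E,c \right)} = -2 - 4 c$ ($w{\left(E,c \right)} = \left(-6 + 2\right) c - 2 = - 4 c - 2 = -2 - 4 c$)
$3 w{\left(5,6 \right)} 5 \left(-4\right) 3 \cdot 8546 = 3 \left(-2 - 24\right) 5 \left(-4\right) 3 \cdot 8546 = 3 \left(-2 - 24\right) \left(\left(-20\right) 3\right) 8546 = 3 \left(-26\right) \left(-60\right) 8546 = \left(-78\right) \left(-60\right) 8546 = 4680 \cdot 8546 = 39995280$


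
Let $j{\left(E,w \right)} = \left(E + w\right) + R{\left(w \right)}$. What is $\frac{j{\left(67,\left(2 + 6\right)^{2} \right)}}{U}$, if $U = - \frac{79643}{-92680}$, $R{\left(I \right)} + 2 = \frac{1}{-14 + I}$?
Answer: $\frac{59787868}{398215} \approx 150.14$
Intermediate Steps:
$R{\left(I \right)} = -2 + \frac{1}{-14 + I}$
$U = \frac{79643}{92680}$ ($U = \left(-79643\right) \left(- \frac{1}{92680}\right) = \frac{79643}{92680} \approx 0.85933$)
$j{\left(E,w \right)} = E + w + \frac{29 - 2 w}{-14 + w}$ ($j{\left(E,w \right)} = \left(E + w\right) + \frac{29 - 2 w}{-14 + w} = E + w + \frac{29 - 2 w}{-14 + w}$)
$\frac{j{\left(67,\left(2 + 6\right)^{2} \right)}}{U} = \frac{\frac{1}{-14 + \left(2 + 6\right)^{2}} \left(29 - 2 \left(2 + 6\right)^{2} + \left(-14 + \left(2 + 6\right)^{2}\right) \left(67 + \left(2 + 6\right)^{2}\right)\right)}{\frac{79643}{92680}} = \frac{29 - 2 \cdot 8^{2} + \left(-14 + 8^{2}\right) \left(67 + 8^{2}\right)}{-14 + 8^{2}} \cdot \frac{92680}{79643} = \frac{29 - 128 + \left(-14 + 64\right) \left(67 + 64\right)}{-14 + 64} \cdot \frac{92680}{79643} = \frac{29 - 128 + 50 \cdot 131}{50} \cdot \frac{92680}{79643} = \frac{29 - 128 + 6550}{50} \cdot \frac{92680}{79643} = \frac{1}{50} \cdot 6451 \cdot \frac{92680}{79643} = \frac{6451}{50} \cdot \frac{92680}{79643} = \frac{59787868}{398215}$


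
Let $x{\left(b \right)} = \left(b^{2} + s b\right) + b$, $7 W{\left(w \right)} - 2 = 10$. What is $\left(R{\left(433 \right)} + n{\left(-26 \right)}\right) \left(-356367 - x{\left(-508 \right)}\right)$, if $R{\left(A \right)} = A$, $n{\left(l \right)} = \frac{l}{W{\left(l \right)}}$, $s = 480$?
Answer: $- \frac{309266027}{2} \approx -1.5463 \cdot 10^{8}$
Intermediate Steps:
$W{\left(w \right)} = \frac{12}{7}$ ($W{\left(w \right)} = \frac{2}{7} + \frac{1}{7} \cdot 10 = \frac{2}{7} + \frac{10}{7} = \frac{12}{7}$)
$x{\left(b \right)} = b^{2} + 481 b$ ($x{\left(b \right)} = \left(b^{2} + 480 b\right) + b = b^{2} + 481 b$)
$n{\left(l \right)} = \frac{7 l}{12}$ ($n{\left(l \right)} = \frac{l}{\frac{12}{7}} = l \frac{7}{12} = \frac{7 l}{12}$)
$\left(R{\left(433 \right)} + n{\left(-26 \right)}\right) \left(-356367 - x{\left(-508 \right)}\right) = \left(433 + \frac{7}{12} \left(-26\right)\right) \left(-356367 - - 508 \left(481 - 508\right)\right) = \left(433 - \frac{91}{6}\right) \left(-356367 - \left(-508\right) \left(-27\right)\right) = \frac{2507 \left(-356367 - 13716\right)}{6} = \frac{2507}{6} \left(-370083\right) = - \frac{309266027}{2}$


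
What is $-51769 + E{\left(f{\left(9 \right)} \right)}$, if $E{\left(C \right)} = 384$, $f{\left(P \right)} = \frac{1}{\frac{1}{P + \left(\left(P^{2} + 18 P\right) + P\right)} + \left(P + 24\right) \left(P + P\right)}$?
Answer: $-51385$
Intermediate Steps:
$f{\left(P \right)} = \frac{1}{\frac{1}{P^{2} + 20 P} + 2 P \left(24 + P\right)}$ ($f{\left(P \right)} = \frac{1}{\frac{1}{P + \left(P^{2} + 19 P\right)} + \left(24 + P\right) 2 P} = \frac{1}{\frac{1}{P^{2} + 20 P} + 2 P \left(24 + P\right)}$)
$-51769 + E{\left(f{\left(9 \right)} \right)} = -51769 + 384 = -51385$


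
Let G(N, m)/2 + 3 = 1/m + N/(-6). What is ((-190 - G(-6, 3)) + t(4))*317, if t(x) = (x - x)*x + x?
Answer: -173716/3 ≈ -57905.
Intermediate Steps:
G(N, m) = -6 + 2/m - N/3 (G(N, m) = -6 + 2*(1/m + N/(-6)) = -6 + 2*(1/m + N*(-⅙)) = -6 + 2*(1/m - N/6) = -6 + (2/m - N/3) = -6 + 2/m - N/3)
t(x) = x (t(x) = 0*x + x = 0 + x = x)
((-190 - G(-6, 3)) + t(4))*317 = ((-190 - (-6 + 2/3 - ⅓*(-6))) + 4)*317 = ((-190 - (-6 + 2*(⅓) + 2)) + 4)*317 = ((-190 - (-6 + ⅔ + 2)) + 4)*317 = ((-190 - 1*(-10/3)) + 4)*317 = ((-190 + 10/3) + 4)*317 = (-560/3 + 4)*317 = -548/3*317 = -173716/3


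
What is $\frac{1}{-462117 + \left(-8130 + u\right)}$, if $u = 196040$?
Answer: $- \frac{1}{274207} \approx -3.6469 \cdot 10^{-6}$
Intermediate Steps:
$\frac{1}{-462117 + \left(-8130 + u\right)} = \frac{1}{-462117 + \left(-8130 + 196040\right)} = \frac{1}{-462117 + 187910} = \frac{1}{-274207} = - \frac{1}{274207}$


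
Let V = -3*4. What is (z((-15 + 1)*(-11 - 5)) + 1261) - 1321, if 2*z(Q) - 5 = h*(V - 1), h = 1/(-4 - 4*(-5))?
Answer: -4613/80 ≈ -57.662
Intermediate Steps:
V = -12
h = 1/40 (h = -1/5/(-8) = -1/8*(-1/5) = 1/40 ≈ 0.025000)
z(Q) = 187/80 (z(Q) = 5/2 + ((-12 - 1)/40)/2 = 5/2 + ((1/40)*(-13))/2 = 5/2 + (1/2)*(-13/40) = 5/2 - 13/80 = 187/80)
(z((-15 + 1)*(-11 - 5)) + 1261) - 1321 = (187/80 + 1261) - 1321 = 101067/80 - 1321 = -4613/80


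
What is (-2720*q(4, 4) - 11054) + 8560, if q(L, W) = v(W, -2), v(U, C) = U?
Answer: -13374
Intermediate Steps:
q(L, W) = W
(-2720*q(4, 4) - 11054) + 8560 = (-2720*4 - 11054) + 8560 = (-10880 - 11054) + 8560 = -21934 + 8560 = -13374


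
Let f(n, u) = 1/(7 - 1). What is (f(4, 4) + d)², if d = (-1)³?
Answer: 25/36 ≈ 0.69444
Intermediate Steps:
f(n, u) = ⅙ (f(n, u) = 1/6 = ⅙)
d = -1
(f(4, 4) + d)² = (⅙ - 1)² = (-⅚)² = 25/36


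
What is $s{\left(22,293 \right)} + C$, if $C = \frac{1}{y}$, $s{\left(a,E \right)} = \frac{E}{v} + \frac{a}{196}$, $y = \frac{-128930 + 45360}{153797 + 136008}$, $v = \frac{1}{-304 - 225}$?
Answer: $- \frac{63471560602}{409493} \approx -1.55 \cdot 10^{5}$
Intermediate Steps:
$v = - \frac{1}{529}$ ($v = \frac{1}{-529} = - \frac{1}{529} \approx -0.0018904$)
$y = - \frac{16714}{57961}$ ($y = - \frac{83570}{289805} = \left(-83570\right) \frac{1}{289805} = - \frac{16714}{57961} \approx -0.28837$)
$s{\left(a,E \right)} = - 529 E + \frac{a}{196}$ ($s{\left(a,E \right)} = \frac{E}{- \frac{1}{529}} + \frac{a}{196} = E \left(-529\right) + a \frac{1}{196} = - 529 E + \frac{a}{196}$)
$C = - \frac{57961}{16714}$ ($C = \frac{1}{- \frac{16714}{57961}} = - \frac{57961}{16714} \approx -3.4678$)
$s{\left(22,293 \right)} + C = \left(\left(-529\right) 293 + \frac{1}{196} \cdot 22\right) - \frac{57961}{16714} = \left(-154997 + \frac{11}{98}\right) - \frac{57961}{16714} = - \frac{15189695}{98} - \frac{57961}{16714} = - \frac{63471560602}{409493}$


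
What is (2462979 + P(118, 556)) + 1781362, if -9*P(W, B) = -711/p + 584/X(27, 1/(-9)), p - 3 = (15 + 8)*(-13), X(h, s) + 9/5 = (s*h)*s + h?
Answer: 1443516396373/340104 ≈ 4.2443e+6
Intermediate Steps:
X(h, s) = -9/5 + h + h*s² (X(h, s) = -9/5 + ((s*h)*s + h) = -9/5 + ((h*s)*s + h) = -9/5 + (h*s² + h) = -9/5 + (h + h*s²) = -9/5 + h + h*s²)
p = -296 (p = 3 + (15 + 8)*(-13) = 3 + 23*(-13) = 3 - 299 = -296)
P(W, B) = -955091/340104 (P(W, B) = -(-711/(-296) + 584/(-9/5 + 27 + 27*(1/(-9))²))/9 = -(-711*(-1/296) + 584/(-9/5 + 27 + 27*(-⅑)²))/9 = -(711/296 + 584/(-9/5 + 27 + 27*(1/81)))/9 = -(711/296 + 584/(-9/5 + 27 + ⅓))/9 = -(711/296 + 584/(383/15))/9 = -(711/296 + 584*(15/383))/9 = -(711/296 + 8760/383)/9 = -⅑*2865273/113368 = -955091/340104)
(2462979 + P(118, 556)) + 1781362 = (2462979 - 955091/340104) + 1781362 = 837668054725/340104 + 1781362 = 1443516396373/340104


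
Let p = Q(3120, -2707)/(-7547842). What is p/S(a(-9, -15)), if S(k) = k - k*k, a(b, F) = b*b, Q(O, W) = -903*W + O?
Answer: 271949/5434446240 ≈ 5.0042e-5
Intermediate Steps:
Q(O, W) = O - 903*W
a(b, F) = b²
p = -2447541/7547842 (p = (3120 - 903*(-2707))/(-7547842) = (3120 + 2444421)*(-1/7547842) = 2447541*(-1/7547842) = -2447541/7547842 ≈ -0.32427)
S(k) = k - k²
p/S(a(-9, -15)) = -2447541*1/(81*(1 - 1*(-9)²))/7547842 = -2447541*1/(81*(1 - 1*81))/7547842 = -2447541*1/(81*(1 - 81))/7547842 = -2447541/(7547842*(81*(-80))) = -2447541/7547842/(-6480) = -2447541/7547842*(-1/6480) = 271949/5434446240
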